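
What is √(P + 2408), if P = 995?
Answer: √3403 ≈ 58.335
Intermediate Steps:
√(P + 2408) = √(995 + 2408) = √3403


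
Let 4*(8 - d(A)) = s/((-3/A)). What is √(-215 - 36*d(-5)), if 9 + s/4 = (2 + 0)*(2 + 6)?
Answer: I*√83 ≈ 9.1104*I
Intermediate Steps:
s = 28 (s = -36 + 4*((2 + 0)*(2 + 6)) = -36 + 4*(2*8) = -36 + 4*16 = -36 + 64 = 28)
d(A) = 8 + 7*A/3 (d(A) = 8 - 7/((-3/A)) = 8 - 7*(-A/3) = 8 - (-7)*A/3 = 8 + 7*A/3)
√(-215 - 36*d(-5)) = √(-215 - 36*(8 + (7/3)*(-5))) = √(-215 - 36*(8 - 35/3)) = √(-215 - 36*(-11/3)) = √(-215 + 132) = √(-83) = I*√83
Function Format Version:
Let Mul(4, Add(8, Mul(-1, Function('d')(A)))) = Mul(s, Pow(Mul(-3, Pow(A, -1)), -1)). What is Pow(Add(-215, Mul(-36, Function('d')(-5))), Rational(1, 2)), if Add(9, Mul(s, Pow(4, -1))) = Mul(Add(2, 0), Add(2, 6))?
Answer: Mul(I, Pow(83, Rational(1, 2))) ≈ Mul(9.1104, I)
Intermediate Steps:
s = 28 (s = Add(-36, Mul(4, Mul(Add(2, 0), Add(2, 6)))) = Add(-36, Mul(4, Mul(2, 8))) = Add(-36, Mul(4, 16)) = Add(-36, 64) = 28)
Function('d')(A) = Add(8, Mul(Rational(7, 3), A)) (Function('d')(A) = Add(8, Mul(Rational(-1, 4), Mul(28, Pow(Mul(-3, Pow(A, -1)), -1)))) = Add(8, Mul(Rational(-1, 4), Mul(28, Mul(Rational(-1, 3), A)))) = Add(8, Mul(Rational(-1, 4), Mul(Rational(-28, 3), A))) = Add(8, Mul(Rational(7, 3), A)))
Pow(Add(-215, Mul(-36, Function('d')(-5))), Rational(1, 2)) = Pow(Add(-215, Mul(-36, Add(8, Mul(Rational(7, 3), -5)))), Rational(1, 2)) = Pow(Add(-215, Mul(-36, Add(8, Rational(-35, 3)))), Rational(1, 2)) = Pow(Add(-215, Mul(-36, Rational(-11, 3))), Rational(1, 2)) = Pow(Add(-215, 132), Rational(1, 2)) = Pow(-83, Rational(1, 2)) = Mul(I, Pow(83, Rational(1, 2)))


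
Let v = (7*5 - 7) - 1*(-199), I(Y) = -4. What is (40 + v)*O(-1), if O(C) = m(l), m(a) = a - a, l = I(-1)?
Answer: 0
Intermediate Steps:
v = 227 (v = (35 - 7) + 199 = 28 + 199 = 227)
l = -4
m(a) = 0
O(C) = 0
(40 + v)*O(-1) = (40 + 227)*0 = 267*0 = 0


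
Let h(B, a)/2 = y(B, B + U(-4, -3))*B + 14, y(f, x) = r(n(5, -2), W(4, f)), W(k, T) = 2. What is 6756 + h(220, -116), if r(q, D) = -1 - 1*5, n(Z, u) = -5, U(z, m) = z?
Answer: 4144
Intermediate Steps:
r(q, D) = -6 (r(q, D) = -1 - 5 = -6)
y(f, x) = -6
h(B, a) = 28 - 12*B (h(B, a) = 2*(-6*B + 14) = 2*(14 - 6*B) = 28 - 12*B)
6756 + h(220, -116) = 6756 + (28 - 12*220) = 6756 + (28 - 2640) = 6756 - 2612 = 4144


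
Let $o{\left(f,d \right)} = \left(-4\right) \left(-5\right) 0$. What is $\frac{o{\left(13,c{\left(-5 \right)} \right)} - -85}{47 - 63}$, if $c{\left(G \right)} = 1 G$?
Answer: $- \frac{85}{16} \approx -5.3125$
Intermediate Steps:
$c{\left(G \right)} = G$
$o{\left(f,d \right)} = 0$ ($o{\left(f,d \right)} = 20 \cdot 0 = 0$)
$\frac{o{\left(13,c{\left(-5 \right)} \right)} - -85}{47 - 63} = \frac{0 - -85}{47 - 63} = \frac{0 + 85}{-16} = 85 \left(- \frac{1}{16}\right) = - \frac{85}{16}$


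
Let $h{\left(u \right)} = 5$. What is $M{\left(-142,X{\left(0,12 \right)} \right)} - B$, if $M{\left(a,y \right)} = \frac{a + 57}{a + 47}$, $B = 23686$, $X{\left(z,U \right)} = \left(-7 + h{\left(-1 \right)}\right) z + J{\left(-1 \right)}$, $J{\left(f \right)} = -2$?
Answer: $- \frac{450017}{19} \approx -23685.0$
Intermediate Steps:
$X{\left(z,U \right)} = -2 - 2 z$ ($X{\left(z,U \right)} = \left(-7 + 5\right) z - 2 = - 2 z - 2 = -2 - 2 z$)
$M{\left(a,y \right)} = \frac{57 + a}{47 + a}$
$M{\left(-142,X{\left(0,12 \right)} \right)} - B = \frac{57 - 142}{47 - 142} - 23686 = \frac{1}{-95} \left(-85\right) - 23686 = \left(- \frac{1}{95}\right) \left(-85\right) - 23686 = \frac{17}{19} - 23686 = - \frac{450017}{19}$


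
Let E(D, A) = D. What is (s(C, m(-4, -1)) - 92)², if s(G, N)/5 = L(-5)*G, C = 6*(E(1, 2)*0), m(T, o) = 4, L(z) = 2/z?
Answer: 8464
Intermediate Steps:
C = 0 (C = 6*(1*0) = 6*0 = 0)
s(G, N) = -2*G (s(G, N) = 5*((2/(-5))*G) = 5*((2*(-⅕))*G) = 5*(-2*G/5) = -2*G)
(s(C, m(-4, -1)) - 92)² = (-2*0 - 92)² = (0 - 92)² = (-92)² = 8464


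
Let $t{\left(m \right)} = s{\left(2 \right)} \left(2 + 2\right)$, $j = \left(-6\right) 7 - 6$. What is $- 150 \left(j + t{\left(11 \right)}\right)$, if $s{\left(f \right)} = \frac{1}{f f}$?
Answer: $7050$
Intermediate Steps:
$j = -48$ ($j = -42 - 6 = -48$)
$s{\left(f \right)} = \frac{1}{f^{2}}$
$t{\left(m \right)} = 1$ ($t{\left(m \right)} = \frac{2 + 2}{4} = \frac{1}{4} \cdot 4 = 1$)
$- 150 \left(j + t{\left(11 \right)}\right) = - 150 \left(-48 + 1\right) = \left(-150\right) \left(-47\right) = 7050$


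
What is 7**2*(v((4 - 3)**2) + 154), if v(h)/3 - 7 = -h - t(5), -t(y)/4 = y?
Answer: 11368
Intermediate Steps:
t(y) = -4*y
v(h) = 81 - 3*h (v(h) = 21 + 3*(-h - (-4)*5) = 21 + 3*(-h - 1*(-20)) = 21 + 3*(-h + 20) = 21 + 3*(20 - h) = 21 + (60 - 3*h) = 81 - 3*h)
7**2*(v((4 - 3)**2) + 154) = 7**2*((81 - 3*(4 - 3)**2) + 154) = 49*((81 - 3*1**2) + 154) = 49*((81 - 3*1) + 154) = 49*((81 - 3) + 154) = 49*(78 + 154) = 49*232 = 11368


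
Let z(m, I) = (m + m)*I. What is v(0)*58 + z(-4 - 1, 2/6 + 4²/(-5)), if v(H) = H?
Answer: 86/3 ≈ 28.667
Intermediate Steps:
z(m, I) = 2*I*m (z(m, I) = (2*m)*I = 2*I*m)
v(0)*58 + z(-4 - 1, 2/6 + 4²/(-5)) = 0*58 + 2*(2/6 + 4²/(-5))*(-4 - 1) = 0 + 2*(2*(⅙) + 16*(-⅕))*(-5) = 0 + 2*(⅓ - 16/5)*(-5) = 0 + 2*(-43/15)*(-5) = 0 + 86/3 = 86/3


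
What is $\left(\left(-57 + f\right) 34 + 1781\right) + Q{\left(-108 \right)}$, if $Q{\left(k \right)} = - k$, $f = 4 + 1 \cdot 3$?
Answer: $189$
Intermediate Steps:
$f = 7$ ($f = 4 + 3 = 7$)
$\left(\left(-57 + f\right) 34 + 1781\right) + Q{\left(-108 \right)} = \left(\left(-57 + 7\right) 34 + 1781\right) - -108 = \left(\left(-50\right) 34 + 1781\right) + 108 = \left(-1700 + 1781\right) + 108 = 81 + 108 = 189$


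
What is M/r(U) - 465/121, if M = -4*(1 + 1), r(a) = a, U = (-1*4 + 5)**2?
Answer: -1433/121 ≈ -11.843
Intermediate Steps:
U = 1 (U = (-4 + 5)**2 = 1**2 = 1)
M = -8 (M = -4*2 = -8)
M/r(U) - 465/121 = -8/1 - 465/121 = -8*1 - 465*1/121 = -8 - 465/121 = -1433/121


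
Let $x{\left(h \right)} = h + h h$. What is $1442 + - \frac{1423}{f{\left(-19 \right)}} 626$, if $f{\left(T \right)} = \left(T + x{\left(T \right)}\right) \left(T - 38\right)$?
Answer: $\frac{27439460}{18411} \approx 1490.4$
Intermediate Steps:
$x{\left(h \right)} = h + h^{2}$
$f{\left(T \right)} = \left(-38 + T\right) \left(T + T \left(1 + T\right)\right)$ ($f{\left(T \right)} = \left(T + T \left(1 + T\right)\right) \left(T - 38\right) = \left(T + T \left(1 + T\right)\right) \left(-38 + T\right) = \left(-38 + T\right) \left(T + T \left(1 + T\right)\right)$)
$1442 + - \frac{1423}{f{\left(-19 \right)}} 626 = 1442 + - \frac{1423}{\left(-19\right) \left(-76 + \left(-19\right)^{2} - -684\right)} 626 = 1442 + - \frac{1423}{\left(-19\right) \left(-76 + 361 + 684\right)} 626 = 1442 + - \frac{1423}{\left(-19\right) 969} \cdot 626 = 1442 + - \frac{1423}{-18411} \cdot 626 = 1442 + \left(-1423\right) \left(- \frac{1}{18411}\right) 626 = 1442 + \frac{1423}{18411} \cdot 626 = 1442 + \frac{890798}{18411} = \frac{27439460}{18411}$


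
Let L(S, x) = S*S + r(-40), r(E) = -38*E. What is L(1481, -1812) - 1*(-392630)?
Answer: 2587511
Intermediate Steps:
L(S, x) = 1520 + S² (L(S, x) = S*S - 38*(-40) = S² + 1520 = 1520 + S²)
L(1481, -1812) - 1*(-392630) = (1520 + 1481²) - 1*(-392630) = (1520 + 2193361) + 392630 = 2194881 + 392630 = 2587511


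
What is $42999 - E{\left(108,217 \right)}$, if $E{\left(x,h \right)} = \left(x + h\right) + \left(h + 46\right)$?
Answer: $42411$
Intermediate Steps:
$E{\left(x,h \right)} = 46 + x + 2 h$ ($E{\left(x,h \right)} = \left(h + x\right) + \left(46 + h\right) = 46 + x + 2 h$)
$42999 - E{\left(108,217 \right)} = 42999 - \left(46 + 108 + 2 \cdot 217\right) = 42999 - \left(46 + 108 + 434\right) = 42999 - 588 = 42411$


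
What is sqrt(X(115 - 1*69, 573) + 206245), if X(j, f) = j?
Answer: sqrt(206291) ≈ 454.19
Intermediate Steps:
sqrt(X(115 - 1*69, 573) + 206245) = sqrt((115 - 1*69) + 206245) = sqrt((115 - 69) + 206245) = sqrt(46 + 206245) = sqrt(206291)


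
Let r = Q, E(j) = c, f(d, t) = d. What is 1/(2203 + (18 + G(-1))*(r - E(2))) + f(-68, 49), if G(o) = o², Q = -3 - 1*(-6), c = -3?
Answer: -157555/2317 ≈ -68.000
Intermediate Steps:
E(j) = -3
Q = 3 (Q = -3 + 6 = 3)
r = 3
1/(2203 + (18 + G(-1))*(r - E(2))) + f(-68, 49) = 1/(2203 + (18 + (-1)²)*(3 - 1*(-3))) - 68 = 1/(2203 + (18 + 1)*(3 + 3)) - 68 = 1/(2203 + 19*6) - 68 = 1/(2203 + 114) - 68 = 1/2317 - 68 = -157555/2317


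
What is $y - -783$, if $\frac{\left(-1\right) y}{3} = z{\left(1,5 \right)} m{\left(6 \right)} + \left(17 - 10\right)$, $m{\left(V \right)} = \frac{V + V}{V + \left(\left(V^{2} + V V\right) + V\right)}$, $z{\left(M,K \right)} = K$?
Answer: $\frac{5319}{7} \approx 759.86$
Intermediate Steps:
$m{\left(V \right)} = \frac{2 V}{2 V + 2 V^{2}}$ ($m{\left(V \right)} = \frac{2 V}{V + \left(\left(V^{2} + V^{2}\right) + V\right)} = \frac{2 V}{V + \left(2 V^{2} + V\right)} = \frac{2 V}{V + \left(V + 2 V^{2}\right)} = \frac{2 V}{2 V + 2 V^{2}}$)
$y = - \frac{162}{7}$ ($y = - 3 \left(\frac{5}{1 + 6} + \left(17 - 10\right)\right) = - 3 \left(\frac{5}{7} + \left(17 - 10\right)\right) = - 3 \left(5 \cdot \frac{1}{7} + 7\right) = - 3 \left(\frac{5}{7} + 7\right) = \left(-3\right) \frac{54}{7} = - \frac{162}{7} \approx -23.143$)
$y - -783 = - \frac{162}{7} - -783 = - \frac{162}{7} + 783 = \frac{5319}{7}$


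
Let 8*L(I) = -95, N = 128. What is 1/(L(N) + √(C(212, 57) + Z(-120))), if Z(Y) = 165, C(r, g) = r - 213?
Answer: 760/1471 + 128*√41/1471 ≈ 1.0738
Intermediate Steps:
C(r, g) = -213 + r
L(I) = -95/8 (L(I) = (⅛)*(-95) = -95/8)
1/(L(N) + √(C(212, 57) + Z(-120))) = 1/(-95/8 + √((-213 + 212) + 165)) = 1/(-95/8 + √(-1 + 165)) = 1/(-95/8 + √164) = 1/(-95/8 + 2*√41)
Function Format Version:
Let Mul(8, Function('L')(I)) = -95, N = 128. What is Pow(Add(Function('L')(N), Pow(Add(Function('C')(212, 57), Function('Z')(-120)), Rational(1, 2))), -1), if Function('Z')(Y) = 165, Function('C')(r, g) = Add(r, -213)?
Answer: Add(Rational(760, 1471), Mul(Rational(128, 1471), Pow(41, Rational(1, 2)))) ≈ 1.0738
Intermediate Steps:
Function('C')(r, g) = Add(-213, r)
Function('L')(I) = Rational(-95, 8) (Function('L')(I) = Mul(Rational(1, 8), -95) = Rational(-95, 8))
Pow(Add(Function('L')(N), Pow(Add(Function('C')(212, 57), Function('Z')(-120)), Rational(1, 2))), -1) = Pow(Add(Rational(-95, 8), Pow(Add(Add(-213, 212), 165), Rational(1, 2))), -1) = Pow(Add(Rational(-95, 8), Pow(Add(-1, 165), Rational(1, 2))), -1) = Pow(Add(Rational(-95, 8), Pow(164, Rational(1, 2))), -1) = Pow(Add(Rational(-95, 8), Mul(2, Pow(41, Rational(1, 2)))), -1)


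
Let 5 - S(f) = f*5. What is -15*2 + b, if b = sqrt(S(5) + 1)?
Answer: -30 + I*sqrt(19) ≈ -30.0 + 4.3589*I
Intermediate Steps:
S(f) = 5 - 5*f (S(f) = 5 - f*5 = 5 - 5*f)
b = I*sqrt(19) (b = sqrt((5 - 5*5) + 1) = sqrt((5 - 25) + 1) = sqrt(-20 + 1) = sqrt(-19) = I*sqrt(19) ≈ 4.3589*I)
-15*2 + b = -15*2 + I*sqrt(19) = -30 + I*sqrt(19)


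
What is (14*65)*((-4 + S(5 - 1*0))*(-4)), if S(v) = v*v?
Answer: -76440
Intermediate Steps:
S(v) = v²
(14*65)*((-4 + S(5 - 1*0))*(-4)) = (14*65)*((-4 + (5 - 1*0)²)*(-4)) = 910*((-4 + (5 + 0)²)*(-4)) = 910*((-4 + 5²)*(-4)) = 910*((-4 + 25)*(-4)) = 910*(21*(-4)) = 910*(-84) = -76440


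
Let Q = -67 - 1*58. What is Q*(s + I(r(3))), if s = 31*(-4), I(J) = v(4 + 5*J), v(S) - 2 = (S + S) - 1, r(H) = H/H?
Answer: 13125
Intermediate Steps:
r(H) = 1
v(S) = 1 + 2*S (v(S) = 2 + ((S + S) - 1) = 2 + (2*S - 1) = 2 + (-1 + 2*S) = 1 + 2*S)
I(J) = 9 + 10*J (I(J) = 1 + 2*(4 + 5*J) = 1 + (8 + 10*J) = 9 + 10*J)
Q = -125 (Q = -67 - 58 = -125)
s = -124
Q*(s + I(r(3))) = -125*(-124 + (9 + 10*1)) = -125*(-124 + (9 + 10)) = -125*(-124 + 19) = -125*(-105) = 13125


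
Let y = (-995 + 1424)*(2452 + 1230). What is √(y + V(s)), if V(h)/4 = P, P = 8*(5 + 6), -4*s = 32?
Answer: √1579930 ≈ 1257.0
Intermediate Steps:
s = -8 (s = -¼*32 = -8)
P = 88 (P = 8*11 = 88)
V(h) = 352 (V(h) = 4*88 = 352)
y = 1579578 (y = 429*3682 = 1579578)
√(y + V(s)) = √(1579578 + 352) = √1579930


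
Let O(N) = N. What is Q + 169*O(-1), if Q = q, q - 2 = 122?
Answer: -45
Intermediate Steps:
q = 124 (q = 2 + 122 = 124)
Q = 124
Q + 169*O(-1) = 124 + 169*(-1) = 124 - 169 = -45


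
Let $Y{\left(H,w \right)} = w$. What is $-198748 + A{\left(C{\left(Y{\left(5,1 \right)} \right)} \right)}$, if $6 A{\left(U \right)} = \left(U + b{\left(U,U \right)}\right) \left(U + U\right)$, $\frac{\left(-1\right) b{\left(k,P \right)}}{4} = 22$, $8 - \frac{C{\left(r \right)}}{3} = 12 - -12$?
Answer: $-196572$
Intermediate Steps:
$C{\left(r \right)} = -48$ ($C{\left(r \right)} = 24 - 3 \left(12 - -12\right) = 24 - 3 \left(12 + 12\right) = 24 - 72 = -48$)
$b{\left(k,P \right)} = -88$ ($b{\left(k,P \right)} = \left(-4\right) 22 = -88$)
$A{\left(U \right)} = \frac{U \left(-88 + U\right)}{3}$ ($A{\left(U \right)} = \frac{\left(U - 88\right) \left(U + U\right)}{6} = \frac{\left(-88 + U\right) 2 U}{6} = \frac{2 U \left(-88 + U\right)}{6} = \frac{U \left(-88 + U\right)}{3}$)
$-198748 + A{\left(C{\left(Y{\left(5,1 \right)} \right)} \right)} = -198748 + \frac{1}{3} \left(-48\right) \left(-88 - 48\right) = -198748 + \frac{1}{3} \left(-48\right) \left(-136\right) = -198748 + 2176 = -196572$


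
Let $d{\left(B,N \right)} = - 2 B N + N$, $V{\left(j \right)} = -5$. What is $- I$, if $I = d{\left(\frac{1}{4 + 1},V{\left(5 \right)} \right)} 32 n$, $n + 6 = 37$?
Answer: $2976$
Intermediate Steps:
$d{\left(B,N \right)} = N - 2 B N$ ($d{\left(B,N \right)} = - 2 B N + N = N - 2 B N$)
$n = 31$ ($n = -6 + 37 = 31$)
$I = -2976$ ($I = - 5 \left(1 - \frac{2}{4 + 1}\right) 32 \cdot 31 = - 5 \left(1 - \frac{2}{5}\right) 32 \cdot 31 = \left(-5\right) \frac{3}{5} \cdot 32 \cdot 31 = \left(-3\right) 32 \cdot 31 = \left(-96\right) 31 = -2976$)
$- I = \left(-1\right) \left(-2976\right) = 2976$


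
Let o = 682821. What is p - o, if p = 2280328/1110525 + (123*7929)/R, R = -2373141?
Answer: -599841421493791484/878477469675 ≈ -6.8282e+5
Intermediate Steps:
p = 1442827161691/878477469675 (p = 2280328/1110525 + (123*7929)/(-2373141) = 2280328*(1/1110525) + 975267*(-1/2373141) = 2280328/1110525 - 325089/791047 = 1442827161691/878477469675 ≈ 1.6424)
p - o = 1442827161691/878477469675 - 1*682821 = 1442827161691/878477469675 - 682821 = -599841421493791484/878477469675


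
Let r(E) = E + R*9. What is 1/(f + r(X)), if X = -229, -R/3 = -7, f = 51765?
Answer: 1/51725 ≈ 1.9333e-5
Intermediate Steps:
R = 21 (R = -3*(-7) = 21)
r(E) = 189 + E (r(E) = E + 21*9 = E + 189 = 189 + E)
1/(f + r(X)) = 1/(51765 + (189 - 229)) = 1/(51765 - 40) = 1/51725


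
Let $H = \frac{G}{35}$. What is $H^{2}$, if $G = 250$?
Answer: $\frac{2500}{49} \approx 51.02$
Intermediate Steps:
$H = \frac{50}{7}$ ($H = \frac{250}{35} = 250 \cdot \frac{1}{35} = \frac{50}{7} \approx 7.1429$)
$H^{2} = \left(\frac{50}{7}\right)^{2} = \frac{2500}{49}$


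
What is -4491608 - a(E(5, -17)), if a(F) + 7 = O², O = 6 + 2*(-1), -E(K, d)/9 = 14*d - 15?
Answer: -4491617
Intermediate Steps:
E(K, d) = 135 - 126*d (E(K, d) = -9*(14*d - 15) = -9*(-15 + 14*d) = 135 - 126*d)
O = 4 (O = 6 - 2 = 4)
a(F) = 9 (a(F) = -7 + 4² = -7 + 16 = 9)
-4491608 - a(E(5, -17)) = -4491608 - 1*9 = -4491608 - 9 = -4491617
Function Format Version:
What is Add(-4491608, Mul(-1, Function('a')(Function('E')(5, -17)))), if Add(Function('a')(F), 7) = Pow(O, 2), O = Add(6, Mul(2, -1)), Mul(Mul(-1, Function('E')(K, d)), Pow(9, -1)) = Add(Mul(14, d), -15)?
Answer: -4491617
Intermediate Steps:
Function('E')(K, d) = Add(135, Mul(-126, d)) (Function('E')(K, d) = Mul(-9, Add(Mul(14, d), -15)) = Mul(-9, Add(-15, Mul(14, d))) = Add(135, Mul(-126, d)))
O = 4 (O = Add(6, -2) = 4)
Function('a')(F) = 9 (Function('a')(F) = Add(-7, Pow(4, 2)) = Add(-7, 16) = 9)
Add(-4491608, Mul(-1, Function('a')(Function('E')(5, -17)))) = Add(-4491608, Mul(-1, 9)) = Add(-4491608, -9) = -4491617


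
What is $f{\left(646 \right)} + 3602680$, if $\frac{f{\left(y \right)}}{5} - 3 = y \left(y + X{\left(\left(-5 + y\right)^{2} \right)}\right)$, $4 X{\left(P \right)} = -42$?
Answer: $5655360$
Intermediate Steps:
$X{\left(P \right)} = - \frac{21}{2}$ ($X{\left(P \right)} = \frac{1}{4} \left(-42\right) = - \frac{21}{2}$)
$f{\left(y \right)} = 15 + 5 y \left(- \frac{21}{2} + y\right)$ ($f{\left(y \right)} = 15 + 5 y \left(y - \frac{21}{2}\right) = 15 + 5 y \left(- \frac{21}{2} + y\right)$)
$f{\left(646 \right)} + 3602680 = \left(15 + 5 \cdot 646^{2} - 33915\right) + 3602680 = \left(15 + 5 \cdot 417316 - 33915\right) + 3602680 = \left(15 + 2086580 - 33915\right) + 3602680 = 2052680 + 3602680 = 5655360$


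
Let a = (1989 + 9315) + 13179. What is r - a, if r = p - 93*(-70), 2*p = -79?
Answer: -36025/2 ≈ -18013.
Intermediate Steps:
p = -79/2 (p = (½)*(-79) = -79/2 ≈ -39.500)
r = 12941/2 (r = -79/2 - 93*(-70) = -79/2 + 6510 = 12941/2 ≈ 6470.5)
a = 24483 (a = 11304 + 13179 = 24483)
r - a = 12941/2 - 1*24483 = 12941/2 - 24483 = -36025/2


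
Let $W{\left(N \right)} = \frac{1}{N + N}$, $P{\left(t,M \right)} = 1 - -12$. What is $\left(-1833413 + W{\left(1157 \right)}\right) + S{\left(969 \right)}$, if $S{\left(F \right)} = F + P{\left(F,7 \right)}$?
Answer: $- \frac{4240245333}{2314} \approx -1.8324 \cdot 10^{6}$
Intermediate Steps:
$P{\left(t,M \right)} = 13$ ($P{\left(t,M \right)} = 1 + 12 = 13$)
$S{\left(F \right)} = 13 + F$ ($S{\left(F \right)} = F + 13 = 13 + F$)
$W{\left(N \right)} = \frac{1}{2 N}$
$\left(-1833413 + W{\left(1157 \right)}\right) + S{\left(969 \right)} = \left(-1833413 + \frac{1}{2 \cdot 1157}\right) + \left(13 + 969\right) = \left(-1833413 + \frac{1}{2} \cdot \frac{1}{1157}\right) + 982 = \left(-1833413 + \frac{1}{2314}\right) + 982 = - \frac{4242517681}{2314} + 982 = - \frac{4240245333}{2314}$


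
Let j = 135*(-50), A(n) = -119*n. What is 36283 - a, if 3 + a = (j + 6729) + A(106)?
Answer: 48921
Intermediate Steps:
j = -6750
a = -12638 (a = -3 + ((-6750 + 6729) - 119*106) = -3 + (-21 - 12614) = -3 - 12635 = -12638)
36283 - a = 36283 - 1*(-12638) = 36283 + 12638 = 48921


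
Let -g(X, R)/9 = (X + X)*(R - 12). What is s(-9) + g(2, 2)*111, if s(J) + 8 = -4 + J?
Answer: 39939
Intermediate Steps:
s(J) = -12 + J (s(J) = -8 + (-4 + J) = -12 + J)
g(X, R) = -18*X*(-12 + R) (g(X, R) = -9*(X + X)*(R - 12) = -9*2*X*(-12 + R) = -18*X*(-12 + R))
s(-9) + g(2, 2)*111 = (-12 - 9) + (18*2*(12 - 1*2))*111 = -21 + (18*2*(12 - 2))*111 = -21 + (18*2*10)*111 = -21 + 360*111 = -21 + 39960 = 39939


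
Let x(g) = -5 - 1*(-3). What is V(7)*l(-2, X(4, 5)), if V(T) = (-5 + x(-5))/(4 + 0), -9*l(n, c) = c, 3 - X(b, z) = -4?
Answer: 49/36 ≈ 1.3611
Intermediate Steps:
X(b, z) = 7 (X(b, z) = 3 - 1*(-4) = 3 + 4 = 7)
x(g) = -2 (x(g) = -5 + 3 = -2)
l(n, c) = -c/9
V(T) = -7/4 (V(T) = (-5 - 2)/(4 + 0) = -7/4)
V(7)*l(-2, X(4, 5)) = -(-7)*7/36 = -7/4*(-7/9) = 49/36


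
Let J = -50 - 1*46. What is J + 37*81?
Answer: 2901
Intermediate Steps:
J = -96 (J = -50 - 46 = -96)
J + 37*81 = -96 + 37*81 = -96 + 2997 = 2901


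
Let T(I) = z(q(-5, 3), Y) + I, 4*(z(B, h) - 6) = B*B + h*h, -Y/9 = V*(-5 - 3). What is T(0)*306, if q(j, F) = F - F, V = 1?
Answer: 398412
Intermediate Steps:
q(j, F) = 0
Y = 72 (Y = -9*(-5 - 3) = -9*(-8) = 72)
z(B, h) = 6 + B²/4 + h²/4 (z(B, h) = 6 + (B*B + h*h)/4 = 6 + (B² + h²)/4 = 6 + (B²/4 + h²/4) = 6 + B²/4 + h²/4)
T(I) = 1302 + I (T(I) = (6 + (¼)*0² + (¼)*72²) + I = (6 + (¼)*0 + (¼)*5184) + I = (6 + 0 + 1296) + I = 1302 + I)
T(0)*306 = (1302 + 0)*306 = 1302*306 = 398412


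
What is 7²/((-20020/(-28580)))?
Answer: 10003/143 ≈ 69.951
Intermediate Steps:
7²/((-20020/(-28580))) = 49/((-20020*(-1/28580))) = 49/(1001/1429) = 49*(1429/1001) = 10003/143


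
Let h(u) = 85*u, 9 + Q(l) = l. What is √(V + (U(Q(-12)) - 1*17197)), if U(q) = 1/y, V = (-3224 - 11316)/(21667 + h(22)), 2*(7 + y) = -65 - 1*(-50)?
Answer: I*√8012503713130395/682573 ≈ 131.14*I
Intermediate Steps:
Q(l) = -9 + l
y = -29/2 (y = -7 + (-65 - 1*(-50))/2 = -7 + (-65 + 50)/2 = -7 + (½)*(-15) = -7 - 15/2 = -29/2 ≈ -14.500)
V = -14540/23537 (V = (-3224 - 11316)/(21667 + 85*22) = -14540/(21667 + 1870) = -14540/23537 ≈ -0.61775)
U(q) = -2/29 (U(q) = 1/(-29/2) = -2/29)
√(V + (U(Q(-12)) - 1*17197)) = √(-14540/23537 + (-2/29 - 1*17197)) = √(-14540/23537 + (-2/29 - 17197)) = √(-14540/23537 - 498715/29) = √(-11738676615/682573) = I*√8012503713130395/682573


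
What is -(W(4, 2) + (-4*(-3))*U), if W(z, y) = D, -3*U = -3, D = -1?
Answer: -11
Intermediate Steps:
U = 1 (U = -1/3*(-3) = 1)
W(z, y) = -1
-(W(4, 2) + (-4*(-3))*U) = -(-1 - 4*(-3)*1) = -(-1 + 12*1) = -(-1 + 12) = -1*11 = -11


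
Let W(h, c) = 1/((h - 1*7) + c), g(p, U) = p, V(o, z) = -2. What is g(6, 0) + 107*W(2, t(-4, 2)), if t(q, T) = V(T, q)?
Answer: -65/7 ≈ -9.2857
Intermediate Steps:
t(q, T) = -2
W(h, c) = 1/(-7 + c + h) (W(h, c) = 1/((h - 7) + c) = 1/((-7 + h) + c) = 1/(-7 + c + h))
g(6, 0) + 107*W(2, t(-4, 2)) = 6 + 107/(-7 - 2 + 2) = 6 + 107/(-7) = 6 + 107*(-1/7) = 6 - 107/7 = -65/7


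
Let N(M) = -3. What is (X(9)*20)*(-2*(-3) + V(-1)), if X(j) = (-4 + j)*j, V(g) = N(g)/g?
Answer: 8100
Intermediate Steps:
V(g) = -3/g
X(j) = j*(-4 + j)
(X(9)*20)*(-2*(-3) + V(-1)) = ((9*(-4 + 9))*20)*(-2*(-3) - 3/(-1)) = ((9*5)*20)*(6 - 3*(-1)) = (45*20)*(6 + 3) = 900*9 = 8100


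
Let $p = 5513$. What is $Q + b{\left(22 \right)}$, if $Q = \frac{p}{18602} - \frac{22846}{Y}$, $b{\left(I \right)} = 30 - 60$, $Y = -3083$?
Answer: $- \frac{1278521109}{57349966} \approx -22.293$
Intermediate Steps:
$b{\left(I \right)} = -30$ ($b{\left(I \right)} = 30 - 60 = -30$)
$Q = \frac{441977871}{57349966}$ ($Q = \frac{5513}{18602} - \frac{22846}{-3083} = 5513 \cdot \frac{1}{18602} - - \frac{22846}{3083} = \frac{5513}{18602} + \frac{22846}{3083} = \frac{441977871}{57349966} \approx 7.7067$)
$Q + b{\left(22 \right)} = \frac{441977871}{57349966} - 30 = - \frac{1278521109}{57349966}$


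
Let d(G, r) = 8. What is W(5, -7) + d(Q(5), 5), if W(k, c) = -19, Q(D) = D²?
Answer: -11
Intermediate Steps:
W(5, -7) + d(Q(5), 5) = -19 + 8 = -11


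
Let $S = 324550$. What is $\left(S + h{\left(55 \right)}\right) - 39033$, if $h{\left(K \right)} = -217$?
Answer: $285300$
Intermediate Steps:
$\left(S + h{\left(55 \right)}\right) - 39033 = \left(324550 - 217\right) - 39033 = 324333 - 39033 = 285300$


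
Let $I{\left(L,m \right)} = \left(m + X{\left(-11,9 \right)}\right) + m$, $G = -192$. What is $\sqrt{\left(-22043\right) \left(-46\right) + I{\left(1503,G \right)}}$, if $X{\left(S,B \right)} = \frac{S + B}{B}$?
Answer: $\frac{2 \sqrt{2280586}}{3} \approx 1006.8$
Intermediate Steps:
$X{\left(S,B \right)} = \frac{B + S}{B}$
$I{\left(L,m \right)} = - \frac{2}{9} + 2 m$ ($I{\left(L,m \right)} = \left(m + \frac{9 - 11}{9}\right) + m = \left(m + \frac{1}{9} \left(-2\right)\right) + m = \left(m - \frac{2}{9}\right) + m = \left(- \frac{2}{9} + m\right) + m = - \frac{2}{9} + 2 m$)
$\sqrt{\left(-22043\right) \left(-46\right) + I{\left(1503,G \right)}} = \sqrt{\left(-22043\right) \left(-46\right) + \left(- \frac{2}{9} + 2 \left(-192\right)\right)} = \sqrt{1013978 - \frac{3458}{9}} = \sqrt{\frac{9122344}{9}} = \frac{2 \sqrt{2280586}}{3}$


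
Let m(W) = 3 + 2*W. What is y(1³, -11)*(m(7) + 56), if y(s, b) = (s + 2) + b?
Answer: -584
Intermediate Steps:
y(s, b) = 2 + b + s (y(s, b) = (2 + s) + b = 2 + b + s)
y(1³, -11)*(m(7) + 56) = (2 - 11 + 1³)*((3 + 2*7) + 56) = (2 - 11 + 1)*((3 + 14) + 56) = -8*(17 + 56) = -8*73 = -584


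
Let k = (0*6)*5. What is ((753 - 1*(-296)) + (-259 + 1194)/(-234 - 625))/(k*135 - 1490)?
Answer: -450078/639955 ≈ -0.70330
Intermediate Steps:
k = 0 (k = 0*5 = 0)
((753 - 1*(-296)) + (-259 + 1194)/(-234 - 625))/(k*135 - 1490) = ((753 - 1*(-296)) + (-259 + 1194)/(-234 - 625))/(0*135 - 1490) = ((753 + 296) + 935/(-859))/(0 - 1490) = (1049 + 935*(-1/859))/(-1490) = (1049 - 935/859)*(-1/1490) = (900156/859)*(-1/1490) = -450078/639955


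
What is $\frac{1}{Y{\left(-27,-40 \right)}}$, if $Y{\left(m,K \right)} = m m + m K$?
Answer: $\frac{1}{1809} \approx 0.00055279$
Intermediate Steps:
$Y{\left(m,K \right)} = m^{2} + K m$
$\frac{1}{Y{\left(-27,-40 \right)}} = \frac{1}{\left(-27\right) \left(-40 - 27\right)} = \frac{1}{\left(-27\right) \left(-67\right)} = \frac{1}{1809}$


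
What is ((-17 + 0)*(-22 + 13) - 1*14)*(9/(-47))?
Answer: -1251/47 ≈ -26.617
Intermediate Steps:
((-17 + 0)*(-22 + 13) - 1*14)*(9/(-47)) = (-17*(-9) - 14)*(9*(-1/47)) = (153 - 14)*(-9/47) = 139*(-9/47) = -1251/47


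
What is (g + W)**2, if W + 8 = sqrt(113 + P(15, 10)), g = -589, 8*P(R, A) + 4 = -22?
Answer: (1194 - sqrt(439))**2/4 ≈ 3.4401e+5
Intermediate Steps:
P(R, A) = -13/4 (P(R, A) = -1/2 + (1/8)*(-22) = -1/2 - 11/4 = -13/4)
W = -8 + sqrt(439)/2 (W = -8 + sqrt(113 - 13/4) = -8 + sqrt(439/4) = -8 + sqrt(439)/2 ≈ 2.4762)
(g + W)**2 = (-589 + (-8 + sqrt(439)/2))**2 = (-597 + sqrt(439)/2)**2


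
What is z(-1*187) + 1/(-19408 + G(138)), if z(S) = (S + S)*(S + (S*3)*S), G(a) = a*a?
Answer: -14256161921/364 ≈ -3.9165e+7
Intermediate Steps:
G(a) = a²
z(S) = 2*S*(S + 3*S²) (z(S) = (2*S)*(S + (3*S)*S) = (2*S)*(S + 3*S²) = 2*S*(S + 3*S²))
z(-1*187) + 1/(-19408 + G(138)) = (-1*187)²*(2 + 6*(-1*187)) + 1/(-19408 + 138²) = (-187)²*(2 + 6*(-187)) + 1/(-19408 + 19044) = 34969*(2 - 1122) + 1/(-364) = 34969*(-1120) - 1/364 = -39165280 - 1/364 = -14256161921/364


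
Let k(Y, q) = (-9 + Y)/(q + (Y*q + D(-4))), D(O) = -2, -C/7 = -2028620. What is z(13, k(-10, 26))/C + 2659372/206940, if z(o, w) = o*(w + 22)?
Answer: 89123148531457/6935139328656 ≈ 12.851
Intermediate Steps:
C = 14200340 (C = -7*(-2028620) = 14200340)
k(Y, q) = (-9 + Y)/(-2 + q + Y*q) (k(Y, q) = (-9 + Y)/(q + (Y*q - 2)) = (-9 + Y)/(q + (-2 + Y*q)) = (-9 + Y)/(-2 + q + Y*q))
z(o, w) = o*(22 + w)
z(13, k(-10, 26))/C + 2659372/206940 = (13*(22 + (-9 - 10)/(-2 + 26 - 10*26)))/14200340 + 2659372/206940 = (13*(22 - 19/(-2 + 26 - 260)))*(1/14200340) + 2659372*(1/206940) = (13*(22 - 19/(-236)))*(1/14200340) + 664843/51735 = (13*(22 - 1/236*(-19)))*(1/14200340) + 664843/51735 = (13*(22 + 19/236))*(1/14200340) + 664843/51735 = (13*(5211/236))*(1/14200340) + 664843/51735 = (67743/236)*(1/14200340) + 664843/51735 = 67743/3351280240 + 664843/51735 = 89123148531457/6935139328656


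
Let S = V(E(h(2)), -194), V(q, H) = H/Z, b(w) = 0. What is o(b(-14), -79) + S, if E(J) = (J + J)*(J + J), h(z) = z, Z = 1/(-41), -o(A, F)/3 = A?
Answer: 7954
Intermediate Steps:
o(A, F) = -3*A
Z = -1/41 ≈ -0.024390
E(J) = 4*J² (E(J) = (2*J)*(2*J) = 4*J²)
V(q, H) = -41*H (V(q, H) = H/(-1/41) = H*(-41) = -41*H)
S = 7954 (S = -41*(-194) = 7954)
o(b(-14), -79) + S = -3*0 + 7954 = 0 + 7954 = 7954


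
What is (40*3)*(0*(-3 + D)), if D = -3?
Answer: 0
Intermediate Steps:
(40*3)*(0*(-3 + D)) = (40*3)*(0*(-3 - 3)) = 120*(0*(-6)) = 120*0 = 0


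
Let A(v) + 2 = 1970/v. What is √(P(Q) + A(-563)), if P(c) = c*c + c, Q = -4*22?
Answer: 4*√151560726/563 ≈ 87.467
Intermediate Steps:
Q = -88
P(c) = c + c² (P(c) = c² + c = c + c²)
A(v) = -2 + 1970/v
√(P(Q) + A(-563)) = √(-88*(1 - 88) + (-2 + 1970/(-563))) = √(-88*(-87) + (-2 + 1970*(-1/563))) = √(7656 + (-2 - 1970/563)) = √(7656 - 3096/563) = √(4307232/563) = 4*√151560726/563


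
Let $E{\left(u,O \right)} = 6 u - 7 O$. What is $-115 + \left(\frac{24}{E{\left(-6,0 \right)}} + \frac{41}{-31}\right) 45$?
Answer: $- \frac{6340}{31} \approx -204.52$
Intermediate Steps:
$E{\left(u,O \right)} = - 7 O + 6 u$
$-115 + \left(\frac{24}{E{\left(-6,0 \right)}} + \frac{41}{-31}\right) 45 = -115 + \left(\frac{24}{\left(-7\right) 0 + 6 \left(-6\right)} + \frac{41}{-31}\right) 45 = -115 + \left(\frac{24}{0 - 36} + 41 \left(- \frac{1}{31}\right)\right) 45 = -115 + \left(\frac{24}{-36} - \frac{41}{31}\right) 45 = -115 + \left(24 \left(- \frac{1}{36}\right) - \frac{41}{31}\right) 45 = -115 + \left(- \frac{2}{3} - \frac{41}{31}\right) 45 = -115 - \frac{2775}{31} = - \frac{6340}{31}$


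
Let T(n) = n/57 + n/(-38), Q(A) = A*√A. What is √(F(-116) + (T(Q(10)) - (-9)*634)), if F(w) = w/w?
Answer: √(18542043 - 285*√10)/57 ≈ 75.543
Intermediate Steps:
F(w) = 1
Q(A) = A^(3/2)
T(n) = -n/114 (T(n) = n*(1/57) + n*(-1/38) = n/57 - n/38 = -n/114)
√(F(-116) + (T(Q(10)) - (-9)*634)) = √(1 + (-5*√10/57 - (-9)*634)) = √(1 + (-5*√10/57 - 1*(-5706))) = √(1 + (-5*√10/57 + 5706)) = √(1 + (5706 - 5*√10/57)) = √(5707 - 5*√10/57)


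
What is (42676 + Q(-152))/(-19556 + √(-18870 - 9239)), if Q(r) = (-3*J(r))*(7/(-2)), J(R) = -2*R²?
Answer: 8653686448/382465245 + 442508*I*√28109/382465245 ≈ 22.626 + 0.19398*I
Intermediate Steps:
Q(r) = -21*r² (Q(r) = (-(-6)*r²)*(7/(-2)) = (6*r²)*(7*(-½)) = (6*r²)*(-7/2) = -21*r²)
(42676 + Q(-152))/(-19556 + √(-18870 - 9239)) = (42676 - 21*(-152)²)/(-19556 + √(-18870 - 9239)) = (42676 - 21*23104)/(-19556 + √(-28109)) = (42676 - 485184)/(-19556 + I*√28109) = -442508/(-19556 + I*√28109)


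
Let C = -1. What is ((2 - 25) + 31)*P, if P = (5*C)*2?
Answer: -80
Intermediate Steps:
P = -10 (P = (5*(-1))*2 = -5*2 = -10)
((2 - 25) + 31)*P = ((2 - 25) + 31)*(-10) = (-23 + 31)*(-10) = 8*(-10) = -80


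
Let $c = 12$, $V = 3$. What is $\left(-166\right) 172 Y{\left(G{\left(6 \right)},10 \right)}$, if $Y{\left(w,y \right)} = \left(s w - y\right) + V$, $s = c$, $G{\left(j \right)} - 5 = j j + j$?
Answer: $-15903464$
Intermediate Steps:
$G{\left(j \right)} = 5 + j + j^{2}$ ($G{\left(j \right)} = 5 + \left(j j + j\right) = 5 + \left(j^{2} + j\right) = 5 + \left(j + j^{2}\right) = 5 + j + j^{2}$)
$s = 12$
$Y{\left(w,y \right)} = 3 - y + 12 w$ ($Y{\left(w,y \right)} = \left(12 w - y\right) + 3 = \left(- y + 12 w\right) + 3 = 3 - y + 12 w$)
$\left(-166\right) 172 Y{\left(G{\left(6 \right)},10 \right)} = \left(-166\right) 172 \left(3 - 10 + 12 \left(5 + 6 + 6^{2}\right)\right) = - 28552 \left(3 - 10 + 12 \left(5 + 6 + 36\right)\right) = - 28552 \left(3 - 10 + 12 \cdot 47\right) = - 28552 \left(3 - 10 + 564\right) = \left(-28552\right) 557 = -15903464$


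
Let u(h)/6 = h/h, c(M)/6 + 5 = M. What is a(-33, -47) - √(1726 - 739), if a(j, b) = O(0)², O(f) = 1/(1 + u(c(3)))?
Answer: 1/49 - √987 ≈ -31.396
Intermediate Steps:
c(M) = -30 + 6*M
u(h) = 6 (u(h) = 6*(h/h) = 6*1 = 6)
O(f) = ⅐ (O(f) = 1/(1 + 6) = 1/7 = ⅐)
a(j, b) = 1/49 (a(j, b) = (⅐)² = 1/49)
a(-33, -47) - √(1726 - 739) = 1/49 - √(1726 - 739) = 1/49 - √987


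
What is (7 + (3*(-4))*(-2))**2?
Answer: 961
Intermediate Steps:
(7 + (3*(-4))*(-2))**2 = (7 - 12*(-2))**2 = (7 + 24)**2 = 31**2 = 961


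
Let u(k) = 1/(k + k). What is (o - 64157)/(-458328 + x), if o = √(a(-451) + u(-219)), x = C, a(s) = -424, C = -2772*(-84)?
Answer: 64157/225480 - I*√81342294/98760240 ≈ 0.28454 - 9.1322e-5*I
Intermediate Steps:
C = 232848
x = 232848
u(k) = 1/(2*k)
o = I*√81342294/438 (o = √(-424 + (½)/(-219)) = √(-424 + (½)*(-1/219)) = √(-424 - 1/438) = √(-185713/438) = I*√81342294/438 ≈ 20.591*I)
(o - 64157)/(-458328 + x) = (I*√81342294/438 - 64157)/(-458328 + 232848) = (-64157 + I*√81342294/438)/(-225480) = (-64157 + I*√81342294/438)*(-1/225480) = 64157/225480 - I*√81342294/98760240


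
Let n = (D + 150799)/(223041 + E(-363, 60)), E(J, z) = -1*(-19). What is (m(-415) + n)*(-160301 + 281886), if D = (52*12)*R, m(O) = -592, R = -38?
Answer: -3208006437261/44612 ≈ -7.1909e+7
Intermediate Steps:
D = -23712 (D = (52*12)*(-38) = 624*(-38) = -23712)
E(J, z) = 19
n = 127087/223060 (n = (-23712 + 150799)/(223041 + 19) = 127087/223060 ≈ 0.56974)
(m(-415) + n)*(-160301 + 281886) = (-592 + 127087/223060)*(-160301 + 281886) = -131924433/223060*121585 = -3208006437261/44612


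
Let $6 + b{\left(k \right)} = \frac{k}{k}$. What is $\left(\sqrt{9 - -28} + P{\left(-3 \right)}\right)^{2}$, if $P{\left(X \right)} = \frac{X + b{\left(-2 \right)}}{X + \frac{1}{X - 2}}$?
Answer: $\frac{173}{4} + 5 \sqrt{37} \approx 73.664$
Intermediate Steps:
$b{\left(k \right)} = -5$ ($b{\left(k \right)} = -6 + \frac{k}{k} = -6 + 1 = -5$)
$P{\left(X \right)} = \frac{-5 + X}{X + \frac{1}{-2 + X}}$ ($P{\left(X \right)} = \frac{X - 5}{X + \frac{1}{X - 2}} = \frac{-5 + X}{X + \frac{1}{-2 + X}}$)
$\left(\sqrt{9 - -28} + P{\left(-3 \right)}\right)^{2} = \left(\sqrt{9 - -28} + \frac{10 + \left(-3\right)^{2} - -21}{1 + \left(-3\right)^{2} - -6}\right)^{2} = \left(\sqrt{9 + 28} + \frac{10 + 9 + 21}{1 + 9 + 6}\right)^{2} = \left(\sqrt{37} + \frac{1}{16} \cdot 40\right)^{2} = \left(\sqrt{37} + \frac{5}{2}\right)^{2} = \left(\frac{5}{2} + \sqrt{37}\right)^{2}$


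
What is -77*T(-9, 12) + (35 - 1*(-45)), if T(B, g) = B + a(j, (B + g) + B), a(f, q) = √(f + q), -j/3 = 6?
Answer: 773 - 154*I*√6 ≈ 773.0 - 377.22*I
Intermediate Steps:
j = -18 (j = -3*6 = -18)
T(B, g) = B + √(-18 + g + 2*B) (T(B, g) = B + √(-18 + ((B + g) + B)) = B + √(-18 + (g + 2*B)) = B + √(-18 + g + 2*B))
-77*T(-9, 12) + (35 - 1*(-45)) = -77*(-9 + √(-18 + 12 + 2*(-9))) + (35 - 1*(-45)) = -77*(-9 + √(-18 + 12 - 18)) + (35 + 45) = -77*(-9 + √(-24)) + 80 = -77*(-9 + 2*I*√6) + 80 = (693 - 154*I*√6) + 80 = 773 - 154*I*√6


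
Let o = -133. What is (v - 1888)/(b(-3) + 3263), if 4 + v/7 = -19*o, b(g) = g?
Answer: 15773/3260 ≈ 4.8383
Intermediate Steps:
v = 17661 (v = -28 + 7*(-19*(-133)) = -28 + 7*2527 = -28 + 17689 = 17661)
(v - 1888)/(b(-3) + 3263) = (17661 - 1888)/(-3 + 3263) = 15773/3260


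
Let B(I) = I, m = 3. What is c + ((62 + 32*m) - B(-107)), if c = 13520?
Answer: 13785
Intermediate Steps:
c + ((62 + 32*m) - B(-107)) = 13520 + ((62 + 32*3) - 1*(-107)) = 13520 + ((62 + 96) + 107) = 13520 + (158 + 107) = 13520 + 265 = 13785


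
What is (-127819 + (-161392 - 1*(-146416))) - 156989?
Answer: -299784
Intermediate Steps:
(-127819 + (-161392 - 1*(-146416))) - 156989 = (-127819 + (-161392 + 146416)) - 156989 = (-127819 - 14976) - 156989 = -142795 - 156989 = -299784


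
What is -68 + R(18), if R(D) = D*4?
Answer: 4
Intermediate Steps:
R(D) = 4*D
-68 + R(18) = -68 + 4*18 = -68 + 72 = 4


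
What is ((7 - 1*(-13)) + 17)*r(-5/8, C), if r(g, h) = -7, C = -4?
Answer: -259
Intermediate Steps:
((7 - 1*(-13)) + 17)*r(-5/8, C) = ((7 - 1*(-13)) + 17)*(-7) = ((7 + 13) + 17)*(-7) = (20 + 17)*(-7) = 37*(-7) = -259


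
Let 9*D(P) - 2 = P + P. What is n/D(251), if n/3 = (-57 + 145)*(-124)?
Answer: -4092/7 ≈ -584.57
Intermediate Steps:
D(P) = 2/9 + 2*P/9 (D(P) = 2/9 + (P + P)/9 = 2/9 + (2*P)/9 = 2/9 + 2*P/9)
n = -32736 (n = 3*((-57 + 145)*(-124)) = 3*(88*(-124)) = 3*(-10912) = -32736)
n/D(251) = -32736/(2/9 + (2/9)*251) = -32736/(2/9 + 502/9) = -32736/56 = -32736*1/56 = -4092/7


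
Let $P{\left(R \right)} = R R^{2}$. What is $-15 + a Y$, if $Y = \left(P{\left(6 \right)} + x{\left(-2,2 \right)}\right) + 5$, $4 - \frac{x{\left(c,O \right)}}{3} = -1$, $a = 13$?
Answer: $3053$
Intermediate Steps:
$P{\left(R \right)} = R^{3}$
$x{\left(c,O \right)} = 15$ ($x{\left(c,O \right)} = 12 - -3 = 12 + 3 = 15$)
$Y = 236$ ($Y = \left(6^{3} + 15\right) + 5 = \left(216 + 15\right) + 5 = 231 + 5 = 236$)
$-15 + a Y = -15 + 13 \cdot 236 = -15 + 3068 = 3053$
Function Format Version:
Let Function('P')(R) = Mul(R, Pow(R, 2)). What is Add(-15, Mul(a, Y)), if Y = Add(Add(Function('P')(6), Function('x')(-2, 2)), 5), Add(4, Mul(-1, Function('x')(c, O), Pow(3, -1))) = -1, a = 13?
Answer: 3053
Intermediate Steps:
Function('P')(R) = Pow(R, 3)
Function('x')(c, O) = 15 (Function('x')(c, O) = Add(12, Mul(-3, -1)) = Add(12, 3) = 15)
Y = 236 (Y = Add(Add(Pow(6, 3), 15), 5) = Add(Add(216, 15), 5) = Add(231, 5) = 236)
Add(-15, Mul(a, Y)) = Add(-15, Mul(13, 236)) = Add(-15, 3068) = 3053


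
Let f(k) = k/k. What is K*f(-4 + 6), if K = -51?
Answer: -51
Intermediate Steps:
f(k) = 1
K*f(-4 + 6) = -51*1 = -51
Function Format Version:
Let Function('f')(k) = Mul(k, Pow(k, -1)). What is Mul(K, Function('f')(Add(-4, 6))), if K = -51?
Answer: -51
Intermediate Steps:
Function('f')(k) = 1
Mul(K, Function('f')(Add(-4, 6))) = Mul(-51, 1) = -51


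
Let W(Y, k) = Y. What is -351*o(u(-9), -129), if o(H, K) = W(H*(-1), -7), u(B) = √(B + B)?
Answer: 1053*I*√2 ≈ 1489.2*I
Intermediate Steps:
u(B) = √2*√B (u(B) = √(2*B) = √2*√B)
o(H, K) = -H (o(H, K) = H*(-1) = -H)
-351*o(u(-9), -129) = -(-351)*√2*√(-9) = -(-351)*√2*(3*I) = -(-351)*3*I*√2 = -(-1053)*I*√2 = 1053*I*√2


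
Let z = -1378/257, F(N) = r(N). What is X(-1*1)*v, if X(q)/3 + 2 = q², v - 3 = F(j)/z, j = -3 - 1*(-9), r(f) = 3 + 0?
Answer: -10089/1378 ≈ -7.3215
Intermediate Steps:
r(f) = 3
j = 6 (j = -3 + 9 = 6)
F(N) = 3
z = -1378/257 (z = -1378*1/257 = -1378/257 ≈ -5.3619)
v = 3363/1378 (v = 3 + 3/(-1378/257) = 3 + 3*(-257/1378) = 3 - 771/1378 = 3363/1378 ≈ 2.4405)
X(q) = -6 + 3*q²
X(-1*1)*v = (-6 + 3*(-1*1)²)*(3363/1378) = (-6 + 3*(-1)²)*(3363/1378) = (-6 + 3*1)*(3363/1378) = (-6 + 3)*(3363/1378) = -3*3363/1378 = -10089/1378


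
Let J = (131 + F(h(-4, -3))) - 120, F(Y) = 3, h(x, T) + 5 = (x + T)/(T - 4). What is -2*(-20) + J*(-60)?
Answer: -800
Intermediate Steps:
h(x, T) = -5 + (T + x)/(-4 + T) (h(x, T) = -5 + (x + T)/(T - 4) = -5 + (T + x)/(-4 + T))
J = 14 (J = (131 + 3) - 120 = 134 - 120 = 14)
-2*(-20) + J*(-60) = -2*(-20) + 14*(-60) = 40 - 840 = -800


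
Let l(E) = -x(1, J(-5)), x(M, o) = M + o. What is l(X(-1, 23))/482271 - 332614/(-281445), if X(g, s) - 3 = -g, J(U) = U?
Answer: 53470404058/45244253865 ≈ 1.1818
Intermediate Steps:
X(g, s) = 3 - g
l(E) = 4 (l(E) = -(1 - 5) = -1*(-4) = 4)
l(X(-1, 23))/482271 - 332614/(-281445) = 4/482271 - 332614/(-281445) = 4*(1/482271) - 332614*(-1/281445) = 4/482271 + 332614/281445 = 53470404058/45244253865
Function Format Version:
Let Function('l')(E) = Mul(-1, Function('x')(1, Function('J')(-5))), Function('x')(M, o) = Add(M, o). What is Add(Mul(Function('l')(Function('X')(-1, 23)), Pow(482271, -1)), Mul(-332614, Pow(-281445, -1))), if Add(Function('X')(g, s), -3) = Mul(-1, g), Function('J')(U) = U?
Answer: Rational(53470404058, 45244253865) ≈ 1.1818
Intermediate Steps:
Function('X')(g, s) = Add(3, Mul(-1, g))
Function('l')(E) = 4 (Function('l')(E) = Mul(-1, Add(1, -5)) = Mul(-1, -4) = 4)
Add(Mul(Function('l')(Function('X')(-1, 23)), Pow(482271, -1)), Mul(-332614, Pow(-281445, -1))) = Add(Mul(4, Pow(482271, -1)), Mul(-332614, Pow(-281445, -1))) = Add(Mul(4, Rational(1, 482271)), Mul(-332614, Rational(-1, 281445))) = Add(Rational(4, 482271), Rational(332614, 281445)) = Rational(53470404058, 45244253865)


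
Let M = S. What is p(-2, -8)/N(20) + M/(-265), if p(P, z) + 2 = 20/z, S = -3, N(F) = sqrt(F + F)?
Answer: 3/265 - 9*sqrt(10)/40 ≈ -0.70019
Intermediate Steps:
N(F) = sqrt(2)*sqrt(F) (N(F) = sqrt(2*F) = sqrt(2)*sqrt(F))
p(P, z) = -2 + 20/z
M = -3
p(-2, -8)/N(20) + M/(-265) = (-2 + 20/(-8))/((sqrt(2)*sqrt(20))) - 3/(-265) = (-2 + 20*(-1/8))/((sqrt(2)*(2*sqrt(5)))) - 3*(-1/265) = (-2 - 5/2)/((2*sqrt(10))) + 3/265 = -9*sqrt(10)/40 + 3/265 = 3/265 - 9*sqrt(10)/40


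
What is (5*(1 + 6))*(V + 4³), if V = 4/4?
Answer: 2275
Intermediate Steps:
V = 1 (V = 4*(¼) = 1)
(5*(1 + 6))*(V + 4³) = (5*(1 + 6))*(1 + 4³) = (5*7)*(1 + 64) = 35*65 = 2275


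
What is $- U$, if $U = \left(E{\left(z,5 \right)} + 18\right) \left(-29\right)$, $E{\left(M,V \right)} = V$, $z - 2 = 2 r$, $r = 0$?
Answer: $667$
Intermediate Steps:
$z = 2$ ($z = 2 + 2 \cdot 0 = 2 + 0 = 2$)
$U = -667$ ($U = \left(5 + 18\right) \left(-29\right) = 23 \left(-29\right) = -667$)
$- U = \left(-1\right) \left(-667\right) = 667$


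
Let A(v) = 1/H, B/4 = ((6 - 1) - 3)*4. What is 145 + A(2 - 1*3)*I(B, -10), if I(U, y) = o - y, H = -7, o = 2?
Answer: 1003/7 ≈ 143.29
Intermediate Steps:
B = 32 (B = 4*(((6 - 1) - 3)*4) = 4*((5 - 3)*4) = 4*(2*4) = 4*8 = 32)
A(v) = -1/7 (A(v) = 1/(-7) = -1/7)
I(U, y) = 2 - y
145 + A(2 - 1*3)*I(B, -10) = 145 - (2 - 1*(-10))/7 = 145 - (2 + 10)/7 = 145 - 1/7*12 = 145 - 12/7 = 1003/7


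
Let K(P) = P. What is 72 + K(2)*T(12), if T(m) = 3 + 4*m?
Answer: 174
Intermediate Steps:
72 + K(2)*T(12) = 72 + 2*(3 + 4*12) = 72 + 2*(3 + 48) = 72 + 2*51 = 72 + 102 = 174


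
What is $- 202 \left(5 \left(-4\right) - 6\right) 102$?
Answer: $535704$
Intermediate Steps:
$- 202 \left(5 \left(-4\right) - 6\right) 102 = - 202 \left(-20 - 6\right) 102 = \left(-202\right) \left(-26\right) 102 = 5252 \cdot 102 = 535704$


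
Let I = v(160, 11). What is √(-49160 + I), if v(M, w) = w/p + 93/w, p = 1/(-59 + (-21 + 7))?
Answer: 10*I*√60445/11 ≈ 223.51*I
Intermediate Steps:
p = -1/73 (p = 1/(-59 - 14) = 1/(-73) = -1/73 ≈ -0.013699)
v(M, w) = -73*w + 93/w (v(M, w) = w/(-1/73) + 93/w = w*(-73) + 93/w = -73*w + 93/w)
I = -8740/11 (I = -73*11 + 93/11 = -803 + 93*(1/11) = -803 + 93/11 = -8740/11 ≈ -794.54)
√(-49160 + I) = √(-49160 - 8740/11) = √(-549500/11) = 10*I*√60445/11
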